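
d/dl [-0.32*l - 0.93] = -0.320000000000000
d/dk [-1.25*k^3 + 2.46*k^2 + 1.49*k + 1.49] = -3.75*k^2 + 4.92*k + 1.49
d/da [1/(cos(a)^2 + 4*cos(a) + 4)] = 2*sin(a)/(cos(a) + 2)^3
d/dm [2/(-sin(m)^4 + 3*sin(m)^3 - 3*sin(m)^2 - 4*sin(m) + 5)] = 2*(4*sin(m)^3 - 9*sin(m)^2 + 6*sin(m) + 4)*cos(m)/((sin(m) - 1)^2*(sin(m)^3 - 2*sin(m)^2 + sin(m) + 5)^2)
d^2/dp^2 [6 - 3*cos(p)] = 3*cos(p)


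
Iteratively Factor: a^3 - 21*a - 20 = (a - 5)*(a^2 + 5*a + 4) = (a - 5)*(a + 4)*(a + 1)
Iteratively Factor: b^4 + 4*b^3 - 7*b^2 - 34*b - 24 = (b + 1)*(b^3 + 3*b^2 - 10*b - 24) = (b + 1)*(b + 2)*(b^2 + b - 12) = (b + 1)*(b + 2)*(b + 4)*(b - 3)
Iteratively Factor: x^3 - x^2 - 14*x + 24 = (x - 3)*(x^2 + 2*x - 8) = (x - 3)*(x - 2)*(x + 4)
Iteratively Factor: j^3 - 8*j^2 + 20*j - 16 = (j - 4)*(j^2 - 4*j + 4) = (j - 4)*(j - 2)*(j - 2)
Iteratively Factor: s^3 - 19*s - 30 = (s - 5)*(s^2 + 5*s + 6) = (s - 5)*(s + 3)*(s + 2)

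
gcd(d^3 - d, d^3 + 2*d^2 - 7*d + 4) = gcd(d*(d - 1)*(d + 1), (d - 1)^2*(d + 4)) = d - 1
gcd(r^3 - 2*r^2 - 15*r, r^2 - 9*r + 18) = 1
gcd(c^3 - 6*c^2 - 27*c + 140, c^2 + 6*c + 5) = c + 5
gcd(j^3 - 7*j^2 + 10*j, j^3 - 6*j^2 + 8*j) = j^2 - 2*j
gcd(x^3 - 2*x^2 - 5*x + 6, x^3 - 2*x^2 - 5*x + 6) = x^3 - 2*x^2 - 5*x + 6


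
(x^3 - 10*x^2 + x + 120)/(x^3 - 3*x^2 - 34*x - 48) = (x - 5)/(x + 2)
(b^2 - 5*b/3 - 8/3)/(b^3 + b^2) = (b - 8/3)/b^2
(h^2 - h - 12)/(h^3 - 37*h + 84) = (h + 3)/(h^2 + 4*h - 21)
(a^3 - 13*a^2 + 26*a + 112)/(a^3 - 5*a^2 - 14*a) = (a - 8)/a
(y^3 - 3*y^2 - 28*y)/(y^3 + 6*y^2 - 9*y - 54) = y*(y^2 - 3*y - 28)/(y^3 + 6*y^2 - 9*y - 54)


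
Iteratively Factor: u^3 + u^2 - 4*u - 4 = (u - 2)*(u^2 + 3*u + 2) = (u - 2)*(u + 1)*(u + 2)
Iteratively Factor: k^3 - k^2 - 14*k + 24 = (k + 4)*(k^2 - 5*k + 6) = (k - 2)*(k + 4)*(k - 3)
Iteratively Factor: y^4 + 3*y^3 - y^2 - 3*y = (y + 1)*(y^3 + 2*y^2 - 3*y) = (y + 1)*(y + 3)*(y^2 - y) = y*(y + 1)*(y + 3)*(y - 1)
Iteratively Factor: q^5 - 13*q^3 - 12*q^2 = (q + 3)*(q^4 - 3*q^3 - 4*q^2) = q*(q + 3)*(q^3 - 3*q^2 - 4*q) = q*(q + 1)*(q + 3)*(q^2 - 4*q) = q*(q - 4)*(q + 1)*(q + 3)*(q)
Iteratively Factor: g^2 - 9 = (g - 3)*(g + 3)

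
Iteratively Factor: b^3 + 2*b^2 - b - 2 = (b + 2)*(b^2 - 1) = (b + 1)*(b + 2)*(b - 1)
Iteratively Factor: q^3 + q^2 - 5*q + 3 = (q - 1)*(q^2 + 2*q - 3) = (q - 1)^2*(q + 3)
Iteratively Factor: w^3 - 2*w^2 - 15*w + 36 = (w + 4)*(w^2 - 6*w + 9) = (w - 3)*(w + 4)*(w - 3)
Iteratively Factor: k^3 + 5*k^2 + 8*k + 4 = (k + 1)*(k^2 + 4*k + 4) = (k + 1)*(k + 2)*(k + 2)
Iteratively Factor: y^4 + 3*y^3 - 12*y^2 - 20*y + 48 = (y + 4)*(y^3 - y^2 - 8*y + 12) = (y - 2)*(y + 4)*(y^2 + y - 6) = (y - 2)*(y + 3)*(y + 4)*(y - 2)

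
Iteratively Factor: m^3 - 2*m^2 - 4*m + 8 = (m + 2)*(m^2 - 4*m + 4) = (m - 2)*(m + 2)*(m - 2)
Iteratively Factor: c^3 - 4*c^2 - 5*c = (c + 1)*(c^2 - 5*c) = c*(c + 1)*(c - 5)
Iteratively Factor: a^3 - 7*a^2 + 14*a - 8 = (a - 1)*(a^2 - 6*a + 8) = (a - 2)*(a - 1)*(a - 4)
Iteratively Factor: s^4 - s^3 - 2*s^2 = (s - 2)*(s^3 + s^2) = s*(s - 2)*(s^2 + s) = s*(s - 2)*(s + 1)*(s)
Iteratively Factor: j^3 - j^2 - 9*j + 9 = (j + 3)*(j^2 - 4*j + 3) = (j - 1)*(j + 3)*(j - 3)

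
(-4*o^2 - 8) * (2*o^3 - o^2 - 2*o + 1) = -8*o^5 + 4*o^4 - 8*o^3 + 4*o^2 + 16*o - 8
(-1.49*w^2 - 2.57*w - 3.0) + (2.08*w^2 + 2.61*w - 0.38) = 0.59*w^2 + 0.04*w - 3.38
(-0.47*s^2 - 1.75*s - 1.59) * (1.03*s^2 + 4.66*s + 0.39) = -0.4841*s^4 - 3.9927*s^3 - 9.976*s^2 - 8.0919*s - 0.6201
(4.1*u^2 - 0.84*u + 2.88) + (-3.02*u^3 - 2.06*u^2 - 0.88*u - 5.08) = -3.02*u^3 + 2.04*u^2 - 1.72*u - 2.2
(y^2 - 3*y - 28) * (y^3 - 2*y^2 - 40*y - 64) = y^5 - 5*y^4 - 62*y^3 + 112*y^2 + 1312*y + 1792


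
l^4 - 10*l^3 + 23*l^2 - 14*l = l*(l - 7)*(l - 2)*(l - 1)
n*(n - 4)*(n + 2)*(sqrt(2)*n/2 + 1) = sqrt(2)*n^4/2 - sqrt(2)*n^3 + n^3 - 4*sqrt(2)*n^2 - 2*n^2 - 8*n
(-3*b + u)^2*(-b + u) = -9*b^3 + 15*b^2*u - 7*b*u^2 + u^3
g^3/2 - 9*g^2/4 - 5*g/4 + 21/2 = (g/2 + 1)*(g - 7/2)*(g - 3)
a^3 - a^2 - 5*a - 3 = (a - 3)*(a + 1)^2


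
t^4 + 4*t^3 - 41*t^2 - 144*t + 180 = (t - 6)*(t - 1)*(t + 5)*(t + 6)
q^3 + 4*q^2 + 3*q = q*(q + 1)*(q + 3)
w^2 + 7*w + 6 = (w + 1)*(w + 6)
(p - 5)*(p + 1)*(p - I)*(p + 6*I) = p^4 - 4*p^3 + 5*I*p^3 + p^2 - 20*I*p^2 - 24*p - 25*I*p - 30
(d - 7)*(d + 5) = d^2 - 2*d - 35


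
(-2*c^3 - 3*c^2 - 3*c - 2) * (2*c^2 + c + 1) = -4*c^5 - 8*c^4 - 11*c^3 - 10*c^2 - 5*c - 2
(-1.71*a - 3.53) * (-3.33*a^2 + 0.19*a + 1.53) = 5.6943*a^3 + 11.43*a^2 - 3.287*a - 5.4009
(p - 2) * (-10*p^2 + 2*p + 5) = -10*p^3 + 22*p^2 + p - 10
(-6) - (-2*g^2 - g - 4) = 2*g^2 + g - 2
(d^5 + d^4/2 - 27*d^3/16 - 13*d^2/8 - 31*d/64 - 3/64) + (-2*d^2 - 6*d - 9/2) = d^5 + d^4/2 - 27*d^3/16 - 29*d^2/8 - 415*d/64 - 291/64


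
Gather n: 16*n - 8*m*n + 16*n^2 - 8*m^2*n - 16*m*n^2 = n^2*(16 - 16*m) + n*(-8*m^2 - 8*m + 16)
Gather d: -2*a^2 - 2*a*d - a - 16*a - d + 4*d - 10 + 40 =-2*a^2 - 17*a + d*(3 - 2*a) + 30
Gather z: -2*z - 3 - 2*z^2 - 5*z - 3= -2*z^2 - 7*z - 6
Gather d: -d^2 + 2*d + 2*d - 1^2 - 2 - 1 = -d^2 + 4*d - 4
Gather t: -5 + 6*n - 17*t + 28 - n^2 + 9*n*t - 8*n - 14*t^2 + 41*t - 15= -n^2 - 2*n - 14*t^2 + t*(9*n + 24) + 8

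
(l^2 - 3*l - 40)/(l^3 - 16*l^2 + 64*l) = (l + 5)/(l*(l - 8))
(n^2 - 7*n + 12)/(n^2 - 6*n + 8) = (n - 3)/(n - 2)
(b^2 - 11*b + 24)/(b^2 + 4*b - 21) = (b - 8)/(b + 7)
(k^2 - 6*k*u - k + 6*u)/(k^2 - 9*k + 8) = (k - 6*u)/(k - 8)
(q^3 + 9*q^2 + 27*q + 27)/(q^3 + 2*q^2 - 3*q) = (q^2 + 6*q + 9)/(q*(q - 1))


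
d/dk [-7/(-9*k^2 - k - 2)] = 7*(-18*k - 1)/(9*k^2 + k + 2)^2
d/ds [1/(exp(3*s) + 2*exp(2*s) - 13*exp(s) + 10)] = (-3*exp(2*s) - 4*exp(s) + 13)*exp(s)/(exp(3*s) + 2*exp(2*s) - 13*exp(s) + 10)^2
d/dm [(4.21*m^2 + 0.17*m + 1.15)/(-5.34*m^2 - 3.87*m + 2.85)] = (-15.3849*m^2 + 36.279*m + 4.935)/(28.5156*m^4 + 41.3316*m^3 - 15.4611*m^2 - 22.059*m + 8.1225)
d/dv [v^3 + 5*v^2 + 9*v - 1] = 3*v^2 + 10*v + 9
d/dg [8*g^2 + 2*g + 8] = 16*g + 2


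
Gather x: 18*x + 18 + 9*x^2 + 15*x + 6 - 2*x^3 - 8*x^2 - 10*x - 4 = -2*x^3 + x^2 + 23*x + 20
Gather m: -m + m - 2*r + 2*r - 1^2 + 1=0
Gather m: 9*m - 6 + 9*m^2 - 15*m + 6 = 9*m^2 - 6*m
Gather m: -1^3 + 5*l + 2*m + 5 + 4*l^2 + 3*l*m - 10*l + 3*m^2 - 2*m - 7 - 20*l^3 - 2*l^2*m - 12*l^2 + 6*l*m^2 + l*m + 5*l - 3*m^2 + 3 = -20*l^3 - 8*l^2 + 6*l*m^2 + m*(-2*l^2 + 4*l)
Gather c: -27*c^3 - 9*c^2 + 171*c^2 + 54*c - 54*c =-27*c^3 + 162*c^2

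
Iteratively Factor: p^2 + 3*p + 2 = (p + 1)*(p + 2)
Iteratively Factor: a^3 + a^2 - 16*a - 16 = (a - 4)*(a^2 + 5*a + 4) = (a - 4)*(a + 4)*(a + 1)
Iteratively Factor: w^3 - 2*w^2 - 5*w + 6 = (w + 2)*(w^2 - 4*w + 3) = (w - 3)*(w + 2)*(w - 1)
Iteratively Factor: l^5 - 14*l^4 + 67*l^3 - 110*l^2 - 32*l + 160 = (l + 1)*(l^4 - 15*l^3 + 82*l^2 - 192*l + 160) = (l - 5)*(l + 1)*(l^3 - 10*l^2 + 32*l - 32) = (l - 5)*(l - 4)*(l + 1)*(l^2 - 6*l + 8) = (l - 5)*(l - 4)*(l - 2)*(l + 1)*(l - 4)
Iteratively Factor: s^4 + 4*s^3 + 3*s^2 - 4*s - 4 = (s - 1)*(s^3 + 5*s^2 + 8*s + 4) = (s - 1)*(s + 2)*(s^2 + 3*s + 2) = (s - 1)*(s + 1)*(s + 2)*(s + 2)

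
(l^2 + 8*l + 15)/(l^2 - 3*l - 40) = (l + 3)/(l - 8)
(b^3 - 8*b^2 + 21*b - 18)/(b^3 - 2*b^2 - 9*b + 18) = (b - 3)/(b + 3)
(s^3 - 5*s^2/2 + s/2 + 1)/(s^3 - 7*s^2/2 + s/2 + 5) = (2*s^2 - s - 1)/(2*s^2 - 3*s - 5)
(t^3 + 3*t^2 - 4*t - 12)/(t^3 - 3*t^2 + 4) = (t^2 + 5*t + 6)/(t^2 - t - 2)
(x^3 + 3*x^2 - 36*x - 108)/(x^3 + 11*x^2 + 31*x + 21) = (x^2 - 36)/(x^2 + 8*x + 7)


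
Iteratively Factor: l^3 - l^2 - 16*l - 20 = (l + 2)*(l^2 - 3*l - 10) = (l + 2)^2*(l - 5)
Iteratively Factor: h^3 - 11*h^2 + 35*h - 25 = (h - 5)*(h^2 - 6*h + 5) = (h - 5)*(h - 1)*(h - 5)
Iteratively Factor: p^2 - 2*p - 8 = (p - 4)*(p + 2)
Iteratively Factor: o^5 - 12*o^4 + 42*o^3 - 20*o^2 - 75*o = (o)*(o^4 - 12*o^3 + 42*o^2 - 20*o - 75) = o*(o - 5)*(o^3 - 7*o^2 + 7*o + 15) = o*(o - 5)*(o + 1)*(o^2 - 8*o + 15) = o*(o - 5)*(o - 3)*(o + 1)*(o - 5)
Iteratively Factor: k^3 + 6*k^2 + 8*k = (k)*(k^2 + 6*k + 8) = k*(k + 2)*(k + 4)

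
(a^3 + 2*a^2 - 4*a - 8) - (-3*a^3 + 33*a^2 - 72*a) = 4*a^3 - 31*a^2 + 68*a - 8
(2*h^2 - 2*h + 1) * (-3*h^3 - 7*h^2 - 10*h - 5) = -6*h^5 - 8*h^4 - 9*h^3 + 3*h^2 - 5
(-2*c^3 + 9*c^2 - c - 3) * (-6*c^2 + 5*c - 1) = 12*c^5 - 64*c^4 + 53*c^3 + 4*c^2 - 14*c + 3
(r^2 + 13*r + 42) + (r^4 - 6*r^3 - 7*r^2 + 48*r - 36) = r^4 - 6*r^3 - 6*r^2 + 61*r + 6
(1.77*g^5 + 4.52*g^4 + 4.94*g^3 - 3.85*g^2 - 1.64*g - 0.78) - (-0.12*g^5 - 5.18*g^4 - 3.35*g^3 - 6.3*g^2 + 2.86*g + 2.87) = 1.89*g^5 + 9.7*g^4 + 8.29*g^3 + 2.45*g^2 - 4.5*g - 3.65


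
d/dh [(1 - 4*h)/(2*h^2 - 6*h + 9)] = 2*(4*h^2 - 2*h - 15)/(4*h^4 - 24*h^3 + 72*h^2 - 108*h + 81)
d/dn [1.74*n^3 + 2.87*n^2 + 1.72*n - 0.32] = 5.22*n^2 + 5.74*n + 1.72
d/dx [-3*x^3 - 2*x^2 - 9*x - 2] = -9*x^2 - 4*x - 9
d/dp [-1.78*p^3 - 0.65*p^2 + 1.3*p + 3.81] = -5.34*p^2 - 1.3*p + 1.3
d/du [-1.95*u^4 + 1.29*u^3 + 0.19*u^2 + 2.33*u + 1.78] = -7.8*u^3 + 3.87*u^2 + 0.38*u + 2.33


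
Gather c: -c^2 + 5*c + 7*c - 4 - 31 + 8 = -c^2 + 12*c - 27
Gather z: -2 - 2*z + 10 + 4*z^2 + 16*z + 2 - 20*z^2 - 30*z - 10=-16*z^2 - 16*z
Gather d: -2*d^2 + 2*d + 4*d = -2*d^2 + 6*d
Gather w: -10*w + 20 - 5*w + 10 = 30 - 15*w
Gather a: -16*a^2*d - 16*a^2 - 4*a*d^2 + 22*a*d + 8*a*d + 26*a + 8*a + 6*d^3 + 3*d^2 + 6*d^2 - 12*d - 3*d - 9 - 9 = a^2*(-16*d - 16) + a*(-4*d^2 + 30*d + 34) + 6*d^3 + 9*d^2 - 15*d - 18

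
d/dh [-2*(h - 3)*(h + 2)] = 2 - 4*h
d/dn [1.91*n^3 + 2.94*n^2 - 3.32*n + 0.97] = 5.73*n^2 + 5.88*n - 3.32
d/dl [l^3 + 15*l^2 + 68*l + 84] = 3*l^2 + 30*l + 68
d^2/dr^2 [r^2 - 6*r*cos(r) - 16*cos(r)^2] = 6*r*cos(r) - 64*sin(r)^2 + 12*sin(r) + 34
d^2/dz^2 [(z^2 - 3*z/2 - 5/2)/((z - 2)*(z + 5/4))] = 12*(-8*z^3 - 60*z + 15)/(64*z^6 - 144*z^5 - 372*z^4 + 693*z^3 + 930*z^2 - 900*z - 1000)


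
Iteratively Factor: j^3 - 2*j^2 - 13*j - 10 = (j - 5)*(j^2 + 3*j + 2) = (j - 5)*(j + 1)*(j + 2)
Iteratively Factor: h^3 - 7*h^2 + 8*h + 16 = (h + 1)*(h^2 - 8*h + 16) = (h - 4)*(h + 1)*(h - 4)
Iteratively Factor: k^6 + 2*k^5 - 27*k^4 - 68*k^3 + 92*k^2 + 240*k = (k)*(k^5 + 2*k^4 - 27*k^3 - 68*k^2 + 92*k + 240) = k*(k - 5)*(k^4 + 7*k^3 + 8*k^2 - 28*k - 48) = k*(k - 5)*(k - 2)*(k^3 + 9*k^2 + 26*k + 24) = k*(k - 5)*(k - 2)*(k + 4)*(k^2 + 5*k + 6) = k*(k - 5)*(k - 2)*(k + 2)*(k + 4)*(k + 3)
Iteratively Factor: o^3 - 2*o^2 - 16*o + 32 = (o + 4)*(o^2 - 6*o + 8) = (o - 4)*(o + 4)*(o - 2)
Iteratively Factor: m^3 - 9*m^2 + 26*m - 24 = (m - 2)*(m^2 - 7*m + 12) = (m - 4)*(m - 2)*(m - 3)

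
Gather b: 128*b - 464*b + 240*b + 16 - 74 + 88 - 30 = -96*b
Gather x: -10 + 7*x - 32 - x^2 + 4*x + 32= -x^2 + 11*x - 10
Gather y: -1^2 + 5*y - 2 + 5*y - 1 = 10*y - 4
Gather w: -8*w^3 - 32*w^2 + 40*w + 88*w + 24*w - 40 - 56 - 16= -8*w^3 - 32*w^2 + 152*w - 112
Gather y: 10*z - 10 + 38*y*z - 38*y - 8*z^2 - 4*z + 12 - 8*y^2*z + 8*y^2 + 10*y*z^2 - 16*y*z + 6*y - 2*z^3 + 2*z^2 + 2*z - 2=y^2*(8 - 8*z) + y*(10*z^2 + 22*z - 32) - 2*z^3 - 6*z^2 + 8*z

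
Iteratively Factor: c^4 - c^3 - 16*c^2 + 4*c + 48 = (c - 2)*(c^3 + c^2 - 14*c - 24) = (c - 2)*(c + 3)*(c^2 - 2*c - 8) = (c - 2)*(c + 2)*(c + 3)*(c - 4)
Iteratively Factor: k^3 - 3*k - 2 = (k + 1)*(k^2 - k - 2) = (k - 2)*(k + 1)*(k + 1)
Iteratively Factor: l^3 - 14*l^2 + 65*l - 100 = (l - 5)*(l^2 - 9*l + 20) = (l - 5)*(l - 4)*(l - 5)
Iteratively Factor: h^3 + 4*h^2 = (h)*(h^2 + 4*h) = h^2*(h + 4)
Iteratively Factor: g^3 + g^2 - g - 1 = (g + 1)*(g^2 - 1) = (g - 1)*(g + 1)*(g + 1)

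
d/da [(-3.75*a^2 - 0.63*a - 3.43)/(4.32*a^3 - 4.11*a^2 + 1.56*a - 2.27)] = (16.2*a^4 + 5.4432*a^3 + 36.0135*a^2 - 11.1696*a + 6.7809)/(18.6624*a^6 - 35.5104*a^5 + 30.3705*a^4 - 32.436*a^3 + 21.093*a^2 - 7.0824*a + 5.1529)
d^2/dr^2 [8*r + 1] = 0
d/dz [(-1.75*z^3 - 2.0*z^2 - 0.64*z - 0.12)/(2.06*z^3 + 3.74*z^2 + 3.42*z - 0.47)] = (-2.425*z^4 - 9.33320000000001*z^3 - 1.2373*z^2 + 2.7776*z + 0.7112)/(4.2436*z^6 + 15.4088*z^5 + 28.078*z^4 + 23.6452*z^3 + 8.1808*z^2 - 3.2148*z + 0.2209)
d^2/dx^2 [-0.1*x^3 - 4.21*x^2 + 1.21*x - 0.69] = -0.6*x - 8.42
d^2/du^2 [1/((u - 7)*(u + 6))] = 2*((u - 7)^2 + (u - 7)*(u + 6) + (u + 6)^2)/((u - 7)^3*(u + 6)^3)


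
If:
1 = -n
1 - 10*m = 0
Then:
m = 1/10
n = -1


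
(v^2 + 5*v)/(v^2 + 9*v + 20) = v/(v + 4)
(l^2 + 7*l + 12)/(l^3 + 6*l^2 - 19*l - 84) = (l + 4)/(l^2 + 3*l - 28)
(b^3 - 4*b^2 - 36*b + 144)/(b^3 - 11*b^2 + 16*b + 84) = (b^2 + 2*b - 24)/(b^2 - 5*b - 14)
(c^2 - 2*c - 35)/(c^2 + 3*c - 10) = (c - 7)/(c - 2)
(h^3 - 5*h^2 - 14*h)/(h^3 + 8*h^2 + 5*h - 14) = h*(h - 7)/(h^2 + 6*h - 7)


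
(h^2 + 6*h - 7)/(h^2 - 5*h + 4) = (h + 7)/(h - 4)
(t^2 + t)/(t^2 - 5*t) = (t + 1)/(t - 5)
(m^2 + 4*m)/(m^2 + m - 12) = m/(m - 3)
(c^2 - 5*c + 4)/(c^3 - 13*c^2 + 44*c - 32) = 1/(c - 8)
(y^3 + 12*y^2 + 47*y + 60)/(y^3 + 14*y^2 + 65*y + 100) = (y + 3)/(y + 5)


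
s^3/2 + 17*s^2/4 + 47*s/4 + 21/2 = (s/2 + 1)*(s + 3)*(s + 7/2)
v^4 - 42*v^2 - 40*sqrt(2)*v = v*(v - 5*sqrt(2))*(v + sqrt(2))*(v + 4*sqrt(2))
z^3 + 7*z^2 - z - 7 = (z - 1)*(z + 1)*(z + 7)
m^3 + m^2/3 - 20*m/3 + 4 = (m - 2)*(m - 2/3)*(m + 3)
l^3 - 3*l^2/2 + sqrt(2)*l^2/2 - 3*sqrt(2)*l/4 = l*(l - 3/2)*(l + sqrt(2)/2)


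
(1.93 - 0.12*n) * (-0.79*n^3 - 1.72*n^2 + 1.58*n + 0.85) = 0.0948*n^4 - 1.3183*n^3 - 3.5092*n^2 + 2.9474*n + 1.6405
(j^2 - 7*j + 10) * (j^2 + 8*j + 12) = j^4 + j^3 - 34*j^2 - 4*j + 120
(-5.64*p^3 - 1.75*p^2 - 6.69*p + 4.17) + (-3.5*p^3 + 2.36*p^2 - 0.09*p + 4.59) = -9.14*p^3 + 0.61*p^2 - 6.78*p + 8.76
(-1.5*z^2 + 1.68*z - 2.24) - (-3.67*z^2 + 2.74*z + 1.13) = 2.17*z^2 - 1.06*z - 3.37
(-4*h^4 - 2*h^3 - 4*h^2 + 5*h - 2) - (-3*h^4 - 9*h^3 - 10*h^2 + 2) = -h^4 + 7*h^3 + 6*h^2 + 5*h - 4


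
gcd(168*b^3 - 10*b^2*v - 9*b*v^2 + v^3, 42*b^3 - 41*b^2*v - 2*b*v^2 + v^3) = -7*b + v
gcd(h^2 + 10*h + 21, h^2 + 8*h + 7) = h + 7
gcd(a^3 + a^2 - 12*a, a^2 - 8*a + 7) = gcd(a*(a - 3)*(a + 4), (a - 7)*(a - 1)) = 1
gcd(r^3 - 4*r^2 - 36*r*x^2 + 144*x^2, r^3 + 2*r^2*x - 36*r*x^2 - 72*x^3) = -r^2 + 36*x^2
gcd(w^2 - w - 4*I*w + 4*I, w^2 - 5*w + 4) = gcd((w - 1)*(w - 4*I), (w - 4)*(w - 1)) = w - 1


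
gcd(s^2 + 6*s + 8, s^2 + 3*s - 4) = s + 4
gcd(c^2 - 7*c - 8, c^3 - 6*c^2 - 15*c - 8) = c^2 - 7*c - 8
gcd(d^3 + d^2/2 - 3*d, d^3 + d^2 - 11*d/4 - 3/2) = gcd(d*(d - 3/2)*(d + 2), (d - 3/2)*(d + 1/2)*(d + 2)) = d^2 + d/2 - 3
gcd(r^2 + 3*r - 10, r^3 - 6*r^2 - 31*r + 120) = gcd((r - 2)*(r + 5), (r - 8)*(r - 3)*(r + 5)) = r + 5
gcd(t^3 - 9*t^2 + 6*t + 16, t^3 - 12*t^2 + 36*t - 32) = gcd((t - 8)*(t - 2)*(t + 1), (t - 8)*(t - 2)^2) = t^2 - 10*t + 16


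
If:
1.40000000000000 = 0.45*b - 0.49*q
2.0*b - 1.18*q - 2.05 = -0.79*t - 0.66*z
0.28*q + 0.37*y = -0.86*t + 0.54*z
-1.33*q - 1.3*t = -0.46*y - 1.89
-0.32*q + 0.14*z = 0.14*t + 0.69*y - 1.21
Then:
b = 11.74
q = 7.92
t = -7.46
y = -2.30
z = -9.36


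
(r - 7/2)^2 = r^2 - 7*r + 49/4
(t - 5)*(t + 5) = t^2 - 25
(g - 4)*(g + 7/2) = g^2 - g/2 - 14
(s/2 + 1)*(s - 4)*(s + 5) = s^3/2 + 3*s^2/2 - 9*s - 20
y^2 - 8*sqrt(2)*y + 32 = (y - 4*sqrt(2))^2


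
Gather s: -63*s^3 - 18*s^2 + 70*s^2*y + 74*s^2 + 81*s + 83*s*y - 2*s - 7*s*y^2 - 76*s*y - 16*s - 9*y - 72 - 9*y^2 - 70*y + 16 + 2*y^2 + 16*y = -63*s^3 + s^2*(70*y + 56) + s*(-7*y^2 + 7*y + 63) - 7*y^2 - 63*y - 56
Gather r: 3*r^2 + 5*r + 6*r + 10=3*r^2 + 11*r + 10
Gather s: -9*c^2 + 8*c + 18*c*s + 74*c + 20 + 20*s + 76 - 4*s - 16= -9*c^2 + 82*c + s*(18*c + 16) + 80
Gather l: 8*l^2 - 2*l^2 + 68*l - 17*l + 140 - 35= 6*l^2 + 51*l + 105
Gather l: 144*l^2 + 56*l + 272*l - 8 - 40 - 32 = 144*l^2 + 328*l - 80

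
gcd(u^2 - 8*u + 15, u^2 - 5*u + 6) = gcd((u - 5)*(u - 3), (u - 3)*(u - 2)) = u - 3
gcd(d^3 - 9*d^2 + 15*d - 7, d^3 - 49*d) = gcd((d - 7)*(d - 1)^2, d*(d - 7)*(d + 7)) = d - 7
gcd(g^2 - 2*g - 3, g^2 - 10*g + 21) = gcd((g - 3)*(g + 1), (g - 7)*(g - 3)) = g - 3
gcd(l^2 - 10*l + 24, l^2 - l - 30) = l - 6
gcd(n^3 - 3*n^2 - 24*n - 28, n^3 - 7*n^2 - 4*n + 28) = n^2 - 5*n - 14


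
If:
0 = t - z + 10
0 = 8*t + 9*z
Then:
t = -90/17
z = 80/17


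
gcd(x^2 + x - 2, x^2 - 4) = x + 2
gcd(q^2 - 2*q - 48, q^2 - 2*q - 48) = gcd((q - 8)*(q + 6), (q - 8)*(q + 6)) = q^2 - 2*q - 48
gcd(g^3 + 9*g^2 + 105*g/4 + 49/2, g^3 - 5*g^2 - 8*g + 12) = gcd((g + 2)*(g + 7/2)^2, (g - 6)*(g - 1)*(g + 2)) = g + 2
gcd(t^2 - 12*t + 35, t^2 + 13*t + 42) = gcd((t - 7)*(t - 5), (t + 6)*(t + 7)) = 1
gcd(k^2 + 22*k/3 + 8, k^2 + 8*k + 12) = k + 6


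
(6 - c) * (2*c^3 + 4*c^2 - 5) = -2*c^4 + 8*c^3 + 24*c^2 + 5*c - 30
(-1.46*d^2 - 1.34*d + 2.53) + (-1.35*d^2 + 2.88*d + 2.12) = -2.81*d^2 + 1.54*d + 4.65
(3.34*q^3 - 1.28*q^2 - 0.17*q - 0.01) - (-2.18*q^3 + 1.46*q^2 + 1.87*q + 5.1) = 5.52*q^3 - 2.74*q^2 - 2.04*q - 5.11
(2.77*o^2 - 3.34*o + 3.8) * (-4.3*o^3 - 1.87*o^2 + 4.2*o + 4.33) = -11.911*o^5 + 9.1821*o^4 + 1.5398*o^3 - 9.1399*o^2 + 1.4978*o + 16.454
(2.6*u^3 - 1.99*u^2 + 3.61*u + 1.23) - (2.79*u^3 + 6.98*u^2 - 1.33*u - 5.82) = -0.19*u^3 - 8.97*u^2 + 4.94*u + 7.05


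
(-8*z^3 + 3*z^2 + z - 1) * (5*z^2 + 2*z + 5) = -40*z^5 - z^4 - 29*z^3 + 12*z^2 + 3*z - 5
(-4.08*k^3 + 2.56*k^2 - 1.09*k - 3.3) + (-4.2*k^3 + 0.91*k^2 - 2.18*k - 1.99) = -8.28*k^3 + 3.47*k^2 - 3.27*k - 5.29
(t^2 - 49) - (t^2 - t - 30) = t - 19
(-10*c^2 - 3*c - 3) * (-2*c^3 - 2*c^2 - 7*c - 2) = 20*c^5 + 26*c^4 + 82*c^3 + 47*c^2 + 27*c + 6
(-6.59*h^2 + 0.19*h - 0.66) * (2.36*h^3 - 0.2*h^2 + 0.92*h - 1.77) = -15.5524*h^5 + 1.7664*h^4 - 7.6584*h^3 + 11.9711*h^2 - 0.9435*h + 1.1682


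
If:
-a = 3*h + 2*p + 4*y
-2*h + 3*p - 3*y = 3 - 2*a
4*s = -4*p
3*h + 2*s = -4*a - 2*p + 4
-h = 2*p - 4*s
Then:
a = 44/41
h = -4/41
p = 2/123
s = -2/123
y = -25/123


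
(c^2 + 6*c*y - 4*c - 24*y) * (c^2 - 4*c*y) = c^4 + 2*c^3*y - 4*c^3 - 24*c^2*y^2 - 8*c^2*y + 96*c*y^2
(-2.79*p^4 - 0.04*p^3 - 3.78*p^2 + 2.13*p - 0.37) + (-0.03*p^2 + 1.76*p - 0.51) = -2.79*p^4 - 0.04*p^3 - 3.81*p^2 + 3.89*p - 0.88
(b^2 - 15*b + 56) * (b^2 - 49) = b^4 - 15*b^3 + 7*b^2 + 735*b - 2744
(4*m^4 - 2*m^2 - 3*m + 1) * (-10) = -40*m^4 + 20*m^2 + 30*m - 10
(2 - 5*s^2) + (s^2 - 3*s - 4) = -4*s^2 - 3*s - 2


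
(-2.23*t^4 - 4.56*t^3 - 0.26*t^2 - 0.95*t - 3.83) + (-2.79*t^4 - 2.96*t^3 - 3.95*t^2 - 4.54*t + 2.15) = -5.02*t^4 - 7.52*t^3 - 4.21*t^2 - 5.49*t - 1.68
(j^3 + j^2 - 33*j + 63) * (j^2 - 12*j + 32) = j^5 - 11*j^4 - 13*j^3 + 491*j^2 - 1812*j + 2016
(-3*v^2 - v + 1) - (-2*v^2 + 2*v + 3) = -v^2 - 3*v - 2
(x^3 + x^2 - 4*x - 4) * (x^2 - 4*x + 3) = x^5 - 3*x^4 - 5*x^3 + 15*x^2 + 4*x - 12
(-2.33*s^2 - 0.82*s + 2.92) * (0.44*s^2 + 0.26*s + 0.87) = -1.0252*s^4 - 0.9666*s^3 - 0.9555*s^2 + 0.0458000000000001*s + 2.5404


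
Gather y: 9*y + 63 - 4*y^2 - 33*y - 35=-4*y^2 - 24*y + 28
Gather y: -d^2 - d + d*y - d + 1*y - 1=-d^2 - 2*d + y*(d + 1) - 1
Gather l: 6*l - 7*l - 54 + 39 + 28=13 - l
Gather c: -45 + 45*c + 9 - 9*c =36*c - 36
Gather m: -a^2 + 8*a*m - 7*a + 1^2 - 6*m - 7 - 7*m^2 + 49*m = -a^2 - 7*a - 7*m^2 + m*(8*a + 43) - 6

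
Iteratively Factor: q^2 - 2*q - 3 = (q - 3)*(q + 1)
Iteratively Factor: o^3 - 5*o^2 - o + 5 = (o - 1)*(o^2 - 4*o - 5) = (o - 5)*(o - 1)*(o + 1)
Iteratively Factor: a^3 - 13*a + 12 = (a - 1)*(a^2 + a - 12) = (a - 3)*(a - 1)*(a + 4)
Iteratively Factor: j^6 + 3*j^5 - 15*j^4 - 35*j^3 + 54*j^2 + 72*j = (j - 2)*(j^5 + 5*j^4 - 5*j^3 - 45*j^2 - 36*j) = (j - 2)*(j + 3)*(j^4 + 2*j^3 - 11*j^2 - 12*j) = (j - 3)*(j - 2)*(j + 3)*(j^3 + 5*j^2 + 4*j) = j*(j - 3)*(j - 2)*(j + 3)*(j^2 + 5*j + 4) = j*(j - 3)*(j - 2)*(j + 1)*(j + 3)*(j + 4)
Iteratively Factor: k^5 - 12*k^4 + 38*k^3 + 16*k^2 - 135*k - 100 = (k - 5)*(k^4 - 7*k^3 + 3*k^2 + 31*k + 20) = (k - 5)^2*(k^3 - 2*k^2 - 7*k - 4) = (k - 5)^2*(k + 1)*(k^2 - 3*k - 4) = (k - 5)^2*(k + 1)^2*(k - 4)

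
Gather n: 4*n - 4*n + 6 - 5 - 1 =0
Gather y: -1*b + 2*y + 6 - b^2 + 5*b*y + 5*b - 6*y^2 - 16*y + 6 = -b^2 + 4*b - 6*y^2 + y*(5*b - 14) + 12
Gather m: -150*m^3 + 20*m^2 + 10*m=-150*m^3 + 20*m^2 + 10*m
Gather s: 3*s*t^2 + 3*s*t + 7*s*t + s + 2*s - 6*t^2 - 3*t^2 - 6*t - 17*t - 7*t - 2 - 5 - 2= s*(3*t^2 + 10*t + 3) - 9*t^2 - 30*t - 9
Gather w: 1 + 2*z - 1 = 2*z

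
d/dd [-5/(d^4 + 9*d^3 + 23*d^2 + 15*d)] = 5*(4*d^3 + 27*d^2 + 46*d + 15)/(d^2*(d^3 + 9*d^2 + 23*d + 15)^2)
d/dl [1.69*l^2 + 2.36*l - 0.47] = 3.38*l + 2.36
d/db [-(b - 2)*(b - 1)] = 3 - 2*b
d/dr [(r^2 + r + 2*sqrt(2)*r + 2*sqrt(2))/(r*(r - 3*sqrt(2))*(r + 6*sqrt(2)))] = (-r^4 - 4*sqrt(2)*r^3 - 2*r^3 - 48*r^2 - 9*sqrt(2)*r^2 - 24*r + 72*sqrt(2))/(r^2*(r^4 + 6*sqrt(2)*r^3 - 54*r^2 - 216*sqrt(2)*r + 1296))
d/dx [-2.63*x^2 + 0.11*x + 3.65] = 0.11 - 5.26*x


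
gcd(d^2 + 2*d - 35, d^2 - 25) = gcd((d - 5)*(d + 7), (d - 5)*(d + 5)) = d - 5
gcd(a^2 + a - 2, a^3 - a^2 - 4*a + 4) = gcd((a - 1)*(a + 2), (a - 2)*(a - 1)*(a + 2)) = a^2 + a - 2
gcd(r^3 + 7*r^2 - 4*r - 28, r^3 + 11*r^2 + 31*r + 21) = r + 7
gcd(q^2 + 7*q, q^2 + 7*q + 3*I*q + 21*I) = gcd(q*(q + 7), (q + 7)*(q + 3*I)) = q + 7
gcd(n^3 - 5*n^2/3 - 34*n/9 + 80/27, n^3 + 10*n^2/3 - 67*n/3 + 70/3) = 1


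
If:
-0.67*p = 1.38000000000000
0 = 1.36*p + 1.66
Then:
No Solution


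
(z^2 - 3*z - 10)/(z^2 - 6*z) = (z^2 - 3*z - 10)/(z*(z - 6))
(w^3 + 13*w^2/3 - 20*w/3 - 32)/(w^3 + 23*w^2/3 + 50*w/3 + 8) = (3*w - 8)/(3*w + 2)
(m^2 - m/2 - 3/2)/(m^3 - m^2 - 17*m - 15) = (m - 3/2)/(m^2 - 2*m - 15)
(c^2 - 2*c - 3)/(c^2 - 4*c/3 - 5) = 3*(c + 1)/(3*c + 5)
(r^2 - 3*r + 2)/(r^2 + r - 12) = (r^2 - 3*r + 2)/(r^2 + r - 12)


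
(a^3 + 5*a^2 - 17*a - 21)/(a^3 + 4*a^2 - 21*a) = (a + 1)/a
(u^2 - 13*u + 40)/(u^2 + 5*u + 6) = (u^2 - 13*u + 40)/(u^2 + 5*u + 6)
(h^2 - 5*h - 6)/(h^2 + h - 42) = (h + 1)/(h + 7)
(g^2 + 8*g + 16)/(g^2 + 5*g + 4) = (g + 4)/(g + 1)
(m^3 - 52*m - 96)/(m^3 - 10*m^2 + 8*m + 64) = (m + 6)/(m - 4)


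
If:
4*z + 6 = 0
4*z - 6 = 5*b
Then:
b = -12/5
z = -3/2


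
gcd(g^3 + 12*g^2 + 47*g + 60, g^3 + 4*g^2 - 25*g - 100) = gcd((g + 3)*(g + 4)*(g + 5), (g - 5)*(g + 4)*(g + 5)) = g^2 + 9*g + 20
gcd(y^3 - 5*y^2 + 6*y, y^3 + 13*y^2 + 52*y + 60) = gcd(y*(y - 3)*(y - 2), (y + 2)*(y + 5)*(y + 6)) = 1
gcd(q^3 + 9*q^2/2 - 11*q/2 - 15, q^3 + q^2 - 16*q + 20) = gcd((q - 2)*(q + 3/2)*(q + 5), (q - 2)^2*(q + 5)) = q^2 + 3*q - 10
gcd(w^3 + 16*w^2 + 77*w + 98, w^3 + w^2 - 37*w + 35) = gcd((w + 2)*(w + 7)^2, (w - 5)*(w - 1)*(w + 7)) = w + 7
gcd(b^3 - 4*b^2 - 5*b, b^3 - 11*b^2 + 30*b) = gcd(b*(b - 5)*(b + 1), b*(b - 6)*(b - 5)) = b^2 - 5*b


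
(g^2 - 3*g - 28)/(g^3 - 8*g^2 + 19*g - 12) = (g^2 - 3*g - 28)/(g^3 - 8*g^2 + 19*g - 12)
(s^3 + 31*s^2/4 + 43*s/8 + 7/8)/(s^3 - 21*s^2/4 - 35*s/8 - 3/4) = (s + 7)/(s - 6)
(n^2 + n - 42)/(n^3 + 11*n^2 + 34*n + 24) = (n^2 + n - 42)/(n^3 + 11*n^2 + 34*n + 24)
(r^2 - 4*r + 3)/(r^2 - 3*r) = (r - 1)/r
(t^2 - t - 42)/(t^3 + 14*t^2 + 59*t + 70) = (t^2 - t - 42)/(t^3 + 14*t^2 + 59*t + 70)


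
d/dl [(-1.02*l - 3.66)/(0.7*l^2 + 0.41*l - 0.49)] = (0.714*l^2 + 5.124*l + 2.0004)/(0.49*l^4 + 0.574*l^3 - 0.5179*l^2 - 0.4018*l + 0.2401)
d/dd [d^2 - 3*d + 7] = 2*d - 3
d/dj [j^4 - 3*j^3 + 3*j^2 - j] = 4*j^3 - 9*j^2 + 6*j - 1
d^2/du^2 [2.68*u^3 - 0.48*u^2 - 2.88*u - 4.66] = 16.08*u - 0.96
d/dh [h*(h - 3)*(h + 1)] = 3*h^2 - 4*h - 3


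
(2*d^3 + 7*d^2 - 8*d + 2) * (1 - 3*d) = -6*d^4 - 19*d^3 + 31*d^2 - 14*d + 2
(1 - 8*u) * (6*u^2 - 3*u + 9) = -48*u^3 + 30*u^2 - 75*u + 9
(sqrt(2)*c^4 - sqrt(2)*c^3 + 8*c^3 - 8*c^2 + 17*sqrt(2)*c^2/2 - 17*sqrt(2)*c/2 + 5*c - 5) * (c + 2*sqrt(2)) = sqrt(2)*c^5 - sqrt(2)*c^4 + 12*c^4 - 12*c^3 + 49*sqrt(2)*c^3/2 - 49*sqrt(2)*c^2/2 + 39*c^2 - 39*c + 10*sqrt(2)*c - 10*sqrt(2)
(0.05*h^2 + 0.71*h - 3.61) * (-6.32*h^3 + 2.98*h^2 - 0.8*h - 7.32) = -0.316*h^5 - 4.3382*h^4 + 24.891*h^3 - 11.6918*h^2 - 2.3092*h + 26.4252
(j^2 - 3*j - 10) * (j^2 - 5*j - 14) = j^4 - 8*j^3 - 9*j^2 + 92*j + 140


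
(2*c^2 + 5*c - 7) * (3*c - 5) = 6*c^3 + 5*c^2 - 46*c + 35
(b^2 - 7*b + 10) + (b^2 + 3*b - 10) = 2*b^2 - 4*b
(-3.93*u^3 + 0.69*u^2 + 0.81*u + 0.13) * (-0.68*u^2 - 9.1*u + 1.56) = 2.6724*u^5 + 35.2938*u^4 - 12.9606*u^3 - 6.383*u^2 + 0.0806*u + 0.2028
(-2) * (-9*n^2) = 18*n^2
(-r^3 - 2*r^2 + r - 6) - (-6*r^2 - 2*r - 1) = -r^3 + 4*r^2 + 3*r - 5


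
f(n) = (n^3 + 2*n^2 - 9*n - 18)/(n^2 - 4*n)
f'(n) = (4 - 2*n)*(n^3 + 2*n^2 - 9*n - 18)/(n^2 - 4*n)^2 + (3*n^2 + 4*n - 9)/(n^2 - 4*n) = (n^4 - 8*n^3 + n^2 + 36*n - 72)/(n^2*(n^2 - 8*n + 16))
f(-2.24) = 0.07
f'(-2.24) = -0.17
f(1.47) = 6.38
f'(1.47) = -2.72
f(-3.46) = -0.17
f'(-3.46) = 0.44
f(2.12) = 4.66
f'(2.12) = -2.97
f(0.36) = 15.98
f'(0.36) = -34.51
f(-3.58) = -0.22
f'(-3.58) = 0.47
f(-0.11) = -37.57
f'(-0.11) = -371.52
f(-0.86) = -2.25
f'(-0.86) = -5.53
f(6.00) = 18.00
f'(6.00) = -1.75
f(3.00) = 0.00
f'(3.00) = -10.00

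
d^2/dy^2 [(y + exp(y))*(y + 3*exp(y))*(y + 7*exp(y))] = 11*y^2*exp(y) + 124*y*exp(2*y) + 44*y*exp(y) + 6*y + 189*exp(3*y) + 124*exp(2*y) + 22*exp(y)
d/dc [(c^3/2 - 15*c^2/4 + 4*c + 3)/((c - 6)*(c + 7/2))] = (4*c^2 + 28*c - 17)/(2*(4*c^2 + 28*c + 49))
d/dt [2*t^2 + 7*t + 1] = 4*t + 7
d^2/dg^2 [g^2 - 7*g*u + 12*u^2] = 2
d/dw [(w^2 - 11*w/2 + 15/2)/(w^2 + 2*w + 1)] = (15*w - 41)/(2*(w^3 + 3*w^2 + 3*w + 1))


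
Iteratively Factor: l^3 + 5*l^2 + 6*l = (l + 3)*(l^2 + 2*l) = (l + 2)*(l + 3)*(l)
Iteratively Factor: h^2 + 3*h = (h)*(h + 3)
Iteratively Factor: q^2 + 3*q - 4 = (q + 4)*(q - 1)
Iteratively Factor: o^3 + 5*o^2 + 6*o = (o + 3)*(o^2 + 2*o) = (o + 2)*(o + 3)*(o)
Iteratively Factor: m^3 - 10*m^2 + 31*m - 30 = (m - 3)*(m^2 - 7*m + 10) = (m - 3)*(m - 2)*(m - 5)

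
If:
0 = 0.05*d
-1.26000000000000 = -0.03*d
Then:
No Solution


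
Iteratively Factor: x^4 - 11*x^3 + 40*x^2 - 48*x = (x - 3)*(x^3 - 8*x^2 + 16*x) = (x - 4)*(x - 3)*(x^2 - 4*x) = x*(x - 4)*(x - 3)*(x - 4)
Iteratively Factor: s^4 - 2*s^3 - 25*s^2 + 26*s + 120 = (s - 3)*(s^3 + s^2 - 22*s - 40) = (s - 5)*(s - 3)*(s^2 + 6*s + 8) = (s - 5)*(s - 3)*(s + 2)*(s + 4)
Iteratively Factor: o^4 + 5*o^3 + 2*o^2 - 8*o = (o + 2)*(o^3 + 3*o^2 - 4*o) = o*(o + 2)*(o^2 + 3*o - 4) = o*(o - 1)*(o + 2)*(o + 4)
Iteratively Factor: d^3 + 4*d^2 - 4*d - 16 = (d + 4)*(d^2 - 4) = (d + 2)*(d + 4)*(d - 2)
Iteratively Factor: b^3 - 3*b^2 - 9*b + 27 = (b - 3)*(b^2 - 9) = (b - 3)*(b + 3)*(b - 3)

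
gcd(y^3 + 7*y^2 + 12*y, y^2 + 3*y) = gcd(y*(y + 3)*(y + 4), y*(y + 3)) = y^2 + 3*y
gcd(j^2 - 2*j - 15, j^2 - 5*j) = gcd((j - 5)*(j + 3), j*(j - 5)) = j - 5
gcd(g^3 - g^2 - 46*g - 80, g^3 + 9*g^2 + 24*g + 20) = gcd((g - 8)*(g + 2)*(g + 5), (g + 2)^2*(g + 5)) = g^2 + 7*g + 10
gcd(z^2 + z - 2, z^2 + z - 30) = 1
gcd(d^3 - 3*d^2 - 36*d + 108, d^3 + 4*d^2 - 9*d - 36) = d - 3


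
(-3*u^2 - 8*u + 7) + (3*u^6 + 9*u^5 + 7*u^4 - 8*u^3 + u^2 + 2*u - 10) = 3*u^6 + 9*u^5 + 7*u^4 - 8*u^3 - 2*u^2 - 6*u - 3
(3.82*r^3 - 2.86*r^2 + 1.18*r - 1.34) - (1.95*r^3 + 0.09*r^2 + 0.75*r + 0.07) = 1.87*r^3 - 2.95*r^2 + 0.43*r - 1.41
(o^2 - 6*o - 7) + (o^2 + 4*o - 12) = 2*o^2 - 2*o - 19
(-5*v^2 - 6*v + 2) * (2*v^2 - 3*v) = -10*v^4 + 3*v^3 + 22*v^2 - 6*v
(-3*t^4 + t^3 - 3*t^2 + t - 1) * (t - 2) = -3*t^5 + 7*t^4 - 5*t^3 + 7*t^2 - 3*t + 2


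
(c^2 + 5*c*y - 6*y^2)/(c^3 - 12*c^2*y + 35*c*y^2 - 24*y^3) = (c + 6*y)/(c^2 - 11*c*y + 24*y^2)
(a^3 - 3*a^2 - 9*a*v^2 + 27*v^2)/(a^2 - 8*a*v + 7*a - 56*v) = (a^3 - 3*a^2 - 9*a*v^2 + 27*v^2)/(a^2 - 8*a*v + 7*a - 56*v)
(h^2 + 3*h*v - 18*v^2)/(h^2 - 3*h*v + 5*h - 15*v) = (h + 6*v)/(h + 5)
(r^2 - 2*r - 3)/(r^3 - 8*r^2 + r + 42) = (r + 1)/(r^2 - 5*r - 14)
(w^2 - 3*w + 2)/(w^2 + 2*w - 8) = (w - 1)/(w + 4)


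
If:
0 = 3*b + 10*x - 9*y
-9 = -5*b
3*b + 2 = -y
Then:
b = 9/5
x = -36/5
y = -37/5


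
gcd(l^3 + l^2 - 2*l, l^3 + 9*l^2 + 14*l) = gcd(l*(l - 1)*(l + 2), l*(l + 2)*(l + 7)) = l^2 + 2*l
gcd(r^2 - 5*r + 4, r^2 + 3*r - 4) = r - 1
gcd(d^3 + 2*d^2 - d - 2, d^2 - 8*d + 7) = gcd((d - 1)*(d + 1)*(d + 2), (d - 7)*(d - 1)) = d - 1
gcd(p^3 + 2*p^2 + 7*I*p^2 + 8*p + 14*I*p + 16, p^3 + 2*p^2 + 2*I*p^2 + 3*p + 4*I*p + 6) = p^2 + p*(2 - I) - 2*I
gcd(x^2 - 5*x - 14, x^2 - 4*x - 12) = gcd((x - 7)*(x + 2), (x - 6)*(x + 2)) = x + 2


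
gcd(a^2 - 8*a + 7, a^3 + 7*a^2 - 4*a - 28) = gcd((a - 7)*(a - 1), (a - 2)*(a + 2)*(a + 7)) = 1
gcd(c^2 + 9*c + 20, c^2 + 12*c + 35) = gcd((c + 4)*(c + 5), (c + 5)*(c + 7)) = c + 5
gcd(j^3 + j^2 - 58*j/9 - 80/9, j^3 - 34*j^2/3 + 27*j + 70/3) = 1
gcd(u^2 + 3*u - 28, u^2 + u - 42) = u + 7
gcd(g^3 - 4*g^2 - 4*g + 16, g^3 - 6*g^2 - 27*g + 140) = g - 4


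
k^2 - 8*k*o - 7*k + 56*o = (k - 7)*(k - 8*o)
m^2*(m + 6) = m^3 + 6*m^2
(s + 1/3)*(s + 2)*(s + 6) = s^3 + 25*s^2/3 + 44*s/3 + 4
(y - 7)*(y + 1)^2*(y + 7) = y^4 + 2*y^3 - 48*y^2 - 98*y - 49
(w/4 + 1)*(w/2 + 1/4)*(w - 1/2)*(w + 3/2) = w^4/8 + 11*w^3/16 + 23*w^2/32 - 11*w/64 - 3/16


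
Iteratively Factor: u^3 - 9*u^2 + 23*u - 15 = (u - 5)*(u^2 - 4*u + 3) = (u - 5)*(u - 3)*(u - 1)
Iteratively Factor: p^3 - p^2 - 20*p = (p - 5)*(p^2 + 4*p) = p*(p - 5)*(p + 4)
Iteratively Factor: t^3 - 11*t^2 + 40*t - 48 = (t - 3)*(t^2 - 8*t + 16) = (t - 4)*(t - 3)*(t - 4)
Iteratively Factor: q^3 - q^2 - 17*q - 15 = (q - 5)*(q^2 + 4*q + 3) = (q - 5)*(q + 3)*(q + 1)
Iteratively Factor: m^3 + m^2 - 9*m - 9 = (m + 3)*(m^2 - 2*m - 3) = (m + 1)*(m + 3)*(m - 3)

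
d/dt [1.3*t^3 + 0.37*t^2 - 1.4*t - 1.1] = 3.9*t^2 + 0.74*t - 1.4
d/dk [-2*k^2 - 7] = -4*k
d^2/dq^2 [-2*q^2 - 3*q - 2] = -4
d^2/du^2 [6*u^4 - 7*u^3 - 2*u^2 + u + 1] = 72*u^2 - 42*u - 4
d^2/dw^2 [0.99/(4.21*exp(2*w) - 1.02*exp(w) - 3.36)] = ((1.0098 - 16.6716*exp(w))*(-4.21*exp(2*w) + 1.02*exp(w) + 3.36) - 0.99*(8.42*exp(w) - 1.02)*(16.84*exp(w) - 2.04)*exp(w))*exp(w)/(-4.21*exp(2*w) + 1.02*exp(w) + 3.36)^3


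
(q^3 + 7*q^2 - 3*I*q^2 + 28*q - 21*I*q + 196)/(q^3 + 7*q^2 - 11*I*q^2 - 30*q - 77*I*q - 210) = (q^2 - 3*I*q + 28)/(q^2 - 11*I*q - 30)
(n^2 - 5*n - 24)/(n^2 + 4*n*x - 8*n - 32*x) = (n + 3)/(n + 4*x)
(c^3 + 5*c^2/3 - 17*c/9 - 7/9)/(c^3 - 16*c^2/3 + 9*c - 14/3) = (9*c^2 + 24*c + 7)/(3*(3*c^2 - 13*c + 14))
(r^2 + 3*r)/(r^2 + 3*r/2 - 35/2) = 2*r*(r + 3)/(2*r^2 + 3*r - 35)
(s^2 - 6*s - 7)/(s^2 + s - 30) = (s^2 - 6*s - 7)/(s^2 + s - 30)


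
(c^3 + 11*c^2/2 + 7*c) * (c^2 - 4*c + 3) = c^5 + 3*c^4/2 - 12*c^3 - 23*c^2/2 + 21*c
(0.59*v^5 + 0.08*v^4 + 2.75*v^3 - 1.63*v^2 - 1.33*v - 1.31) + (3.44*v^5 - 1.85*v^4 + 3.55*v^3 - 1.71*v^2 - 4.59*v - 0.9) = 4.03*v^5 - 1.77*v^4 + 6.3*v^3 - 3.34*v^2 - 5.92*v - 2.21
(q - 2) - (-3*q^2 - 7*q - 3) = 3*q^2 + 8*q + 1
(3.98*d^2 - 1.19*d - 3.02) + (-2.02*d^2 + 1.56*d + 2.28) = 1.96*d^2 + 0.37*d - 0.74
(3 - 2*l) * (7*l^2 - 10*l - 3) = -14*l^3 + 41*l^2 - 24*l - 9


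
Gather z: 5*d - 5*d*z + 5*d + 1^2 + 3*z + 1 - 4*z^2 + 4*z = 10*d - 4*z^2 + z*(7 - 5*d) + 2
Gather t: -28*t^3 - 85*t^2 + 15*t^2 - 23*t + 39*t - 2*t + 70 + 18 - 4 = -28*t^3 - 70*t^2 + 14*t + 84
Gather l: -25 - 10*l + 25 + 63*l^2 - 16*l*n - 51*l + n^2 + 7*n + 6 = 63*l^2 + l*(-16*n - 61) + n^2 + 7*n + 6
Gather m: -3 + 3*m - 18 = 3*m - 21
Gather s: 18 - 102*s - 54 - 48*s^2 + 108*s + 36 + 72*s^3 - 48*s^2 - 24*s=72*s^3 - 96*s^2 - 18*s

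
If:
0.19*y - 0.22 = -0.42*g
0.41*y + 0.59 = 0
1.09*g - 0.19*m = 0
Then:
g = 1.17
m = 6.74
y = -1.44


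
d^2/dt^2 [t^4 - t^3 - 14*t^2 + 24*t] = 12*t^2 - 6*t - 28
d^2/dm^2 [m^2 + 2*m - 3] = 2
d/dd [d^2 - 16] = 2*d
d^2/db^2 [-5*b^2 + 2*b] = -10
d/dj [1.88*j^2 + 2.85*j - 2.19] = 3.76*j + 2.85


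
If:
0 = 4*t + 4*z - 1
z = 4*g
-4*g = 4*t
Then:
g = 1/12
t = -1/12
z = 1/3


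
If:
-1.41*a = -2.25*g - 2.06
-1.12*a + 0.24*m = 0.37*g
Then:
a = 0.177532301015879*m + 0.25058355524871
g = 0.111253575303284*m - 0.758523194266364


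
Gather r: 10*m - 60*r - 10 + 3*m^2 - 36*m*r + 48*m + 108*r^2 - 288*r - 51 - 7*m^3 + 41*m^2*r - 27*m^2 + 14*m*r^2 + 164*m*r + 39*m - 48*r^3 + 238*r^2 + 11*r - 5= -7*m^3 - 24*m^2 + 97*m - 48*r^3 + r^2*(14*m + 346) + r*(41*m^2 + 128*m - 337) - 66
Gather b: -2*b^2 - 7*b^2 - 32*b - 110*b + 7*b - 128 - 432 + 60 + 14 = -9*b^2 - 135*b - 486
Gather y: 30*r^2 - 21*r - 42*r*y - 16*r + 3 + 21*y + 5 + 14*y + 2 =30*r^2 - 37*r + y*(35 - 42*r) + 10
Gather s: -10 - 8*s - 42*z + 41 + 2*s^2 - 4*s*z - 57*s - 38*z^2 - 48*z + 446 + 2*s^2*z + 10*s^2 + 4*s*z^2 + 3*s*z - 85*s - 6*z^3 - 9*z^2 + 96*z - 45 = s^2*(2*z + 12) + s*(4*z^2 - z - 150) - 6*z^3 - 47*z^2 + 6*z + 432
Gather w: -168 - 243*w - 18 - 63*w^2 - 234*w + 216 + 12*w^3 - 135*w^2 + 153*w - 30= 12*w^3 - 198*w^2 - 324*w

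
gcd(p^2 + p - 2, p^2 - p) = p - 1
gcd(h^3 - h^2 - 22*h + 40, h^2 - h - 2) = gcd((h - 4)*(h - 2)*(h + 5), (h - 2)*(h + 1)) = h - 2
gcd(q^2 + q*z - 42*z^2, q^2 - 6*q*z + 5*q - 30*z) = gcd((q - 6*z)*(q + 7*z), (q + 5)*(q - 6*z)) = -q + 6*z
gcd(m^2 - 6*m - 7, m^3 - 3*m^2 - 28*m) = m - 7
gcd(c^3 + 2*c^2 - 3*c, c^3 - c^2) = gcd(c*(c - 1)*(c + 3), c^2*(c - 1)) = c^2 - c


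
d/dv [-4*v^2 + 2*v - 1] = 2 - 8*v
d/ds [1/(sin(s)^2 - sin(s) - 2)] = (1 - 2*sin(s))*cos(s)/(sin(s) + cos(s)^2 + 1)^2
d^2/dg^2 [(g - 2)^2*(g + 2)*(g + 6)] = 12*g^2 + 24*g - 32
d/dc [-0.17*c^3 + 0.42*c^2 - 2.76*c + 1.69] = -0.51*c^2 + 0.84*c - 2.76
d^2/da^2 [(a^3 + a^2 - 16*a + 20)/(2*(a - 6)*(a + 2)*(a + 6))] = (-a^6 + 60*a^5 + 564*a^4 + 1696*a^3 - 624*a^2 + 8640*a + 75456)/(a^9 + 6*a^8 - 96*a^7 - 640*a^6 + 2592*a^5 + 22464*a^4 - 248832*a^2 - 559872*a - 373248)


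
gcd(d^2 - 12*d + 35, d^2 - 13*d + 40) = d - 5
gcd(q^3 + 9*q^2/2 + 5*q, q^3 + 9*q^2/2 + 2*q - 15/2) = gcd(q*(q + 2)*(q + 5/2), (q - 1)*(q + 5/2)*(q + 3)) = q + 5/2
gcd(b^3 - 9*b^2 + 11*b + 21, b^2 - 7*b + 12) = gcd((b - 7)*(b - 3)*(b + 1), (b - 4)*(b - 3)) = b - 3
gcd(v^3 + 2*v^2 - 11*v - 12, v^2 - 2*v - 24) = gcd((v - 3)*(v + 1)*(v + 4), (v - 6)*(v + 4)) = v + 4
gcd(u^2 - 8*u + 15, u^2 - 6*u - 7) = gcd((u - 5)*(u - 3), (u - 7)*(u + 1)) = 1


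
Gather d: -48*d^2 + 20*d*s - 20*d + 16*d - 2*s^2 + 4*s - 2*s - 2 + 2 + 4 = -48*d^2 + d*(20*s - 4) - 2*s^2 + 2*s + 4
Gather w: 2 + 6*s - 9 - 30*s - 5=-24*s - 12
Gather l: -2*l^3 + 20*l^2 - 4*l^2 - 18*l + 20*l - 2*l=-2*l^3 + 16*l^2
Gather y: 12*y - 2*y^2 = -2*y^2 + 12*y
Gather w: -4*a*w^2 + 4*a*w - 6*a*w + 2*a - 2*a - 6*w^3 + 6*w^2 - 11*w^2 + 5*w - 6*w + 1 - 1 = -6*w^3 + w^2*(-4*a - 5) + w*(-2*a - 1)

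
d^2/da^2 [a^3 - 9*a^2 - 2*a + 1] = 6*a - 18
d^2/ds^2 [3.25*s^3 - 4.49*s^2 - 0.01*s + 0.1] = 19.5*s - 8.98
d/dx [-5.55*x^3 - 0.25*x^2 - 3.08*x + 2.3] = -16.65*x^2 - 0.5*x - 3.08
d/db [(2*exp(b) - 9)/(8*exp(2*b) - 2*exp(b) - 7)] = 16*(-exp(2*b) + 9*exp(b) - 2)*exp(b)/(64*exp(4*b) - 32*exp(3*b) - 108*exp(2*b) + 28*exp(b) + 49)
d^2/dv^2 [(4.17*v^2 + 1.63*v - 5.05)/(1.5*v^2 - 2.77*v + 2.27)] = (1.4210854715202e-14*v^4 + 41.9877*v^3 - 153.3681*v^2 + 92.5956*v + 20.36795)/(3.375*v^6 - 18.6975*v^5 + 49.85055*v^4 - 77.845033*v^3 + 75.440499*v^2 - 42.820599*v + 11.697083)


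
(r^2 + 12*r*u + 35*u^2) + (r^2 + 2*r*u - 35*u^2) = 2*r^2 + 14*r*u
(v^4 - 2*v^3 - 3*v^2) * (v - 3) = v^5 - 5*v^4 + 3*v^3 + 9*v^2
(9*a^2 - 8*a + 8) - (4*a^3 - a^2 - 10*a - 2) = -4*a^3 + 10*a^2 + 2*a + 10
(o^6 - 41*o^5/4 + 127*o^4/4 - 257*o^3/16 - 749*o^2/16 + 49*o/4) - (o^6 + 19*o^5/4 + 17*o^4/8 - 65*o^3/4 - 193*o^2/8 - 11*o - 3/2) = -15*o^5 + 237*o^4/8 + 3*o^3/16 - 363*o^2/16 + 93*o/4 + 3/2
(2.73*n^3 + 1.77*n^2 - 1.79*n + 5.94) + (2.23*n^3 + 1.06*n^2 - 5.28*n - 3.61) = 4.96*n^3 + 2.83*n^2 - 7.07*n + 2.33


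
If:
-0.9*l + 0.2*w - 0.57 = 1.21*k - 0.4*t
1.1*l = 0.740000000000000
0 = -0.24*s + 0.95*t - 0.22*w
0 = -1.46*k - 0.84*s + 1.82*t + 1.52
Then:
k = 0.253217188831833*w - 0.482758816203027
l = 0.67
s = 0.136178735022834*w + 5.8515683224629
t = 0.265981996216295*w + 1.47829094462221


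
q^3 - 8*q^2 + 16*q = q*(q - 4)^2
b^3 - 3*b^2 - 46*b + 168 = (b - 6)*(b - 4)*(b + 7)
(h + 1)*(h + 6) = h^2 + 7*h + 6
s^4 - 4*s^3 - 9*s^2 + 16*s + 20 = (s - 5)*(s - 2)*(s + 1)*(s + 2)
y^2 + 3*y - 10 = (y - 2)*(y + 5)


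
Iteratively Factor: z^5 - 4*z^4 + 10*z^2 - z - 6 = (z - 3)*(z^4 - z^3 - 3*z^2 + z + 2) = (z - 3)*(z - 2)*(z^3 + z^2 - z - 1) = (z - 3)*(z - 2)*(z + 1)*(z^2 - 1) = (z - 3)*(z - 2)*(z + 1)^2*(z - 1)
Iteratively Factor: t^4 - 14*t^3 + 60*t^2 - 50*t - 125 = (t - 5)*(t^3 - 9*t^2 + 15*t + 25) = (t - 5)^2*(t^2 - 4*t - 5) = (t - 5)^2*(t + 1)*(t - 5)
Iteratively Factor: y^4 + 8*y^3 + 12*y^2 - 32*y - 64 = (y + 4)*(y^3 + 4*y^2 - 4*y - 16) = (y - 2)*(y + 4)*(y^2 + 6*y + 8) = (y - 2)*(y + 2)*(y + 4)*(y + 4)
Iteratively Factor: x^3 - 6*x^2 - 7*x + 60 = (x - 4)*(x^2 - 2*x - 15) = (x - 4)*(x + 3)*(x - 5)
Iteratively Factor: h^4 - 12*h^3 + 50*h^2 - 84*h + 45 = (h - 3)*(h^3 - 9*h^2 + 23*h - 15) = (h - 3)*(h - 1)*(h^2 - 8*h + 15) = (h - 5)*(h - 3)*(h - 1)*(h - 3)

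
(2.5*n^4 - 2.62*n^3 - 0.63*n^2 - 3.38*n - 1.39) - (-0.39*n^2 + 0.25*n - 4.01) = 2.5*n^4 - 2.62*n^3 - 0.24*n^2 - 3.63*n + 2.62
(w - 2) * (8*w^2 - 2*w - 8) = 8*w^3 - 18*w^2 - 4*w + 16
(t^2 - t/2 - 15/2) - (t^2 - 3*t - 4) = 5*t/2 - 7/2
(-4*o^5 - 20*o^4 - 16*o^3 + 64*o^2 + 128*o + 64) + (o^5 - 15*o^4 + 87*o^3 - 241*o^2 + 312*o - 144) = -3*o^5 - 35*o^4 + 71*o^3 - 177*o^2 + 440*o - 80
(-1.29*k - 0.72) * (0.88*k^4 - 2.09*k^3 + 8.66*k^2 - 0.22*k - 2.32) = -1.1352*k^5 + 2.0625*k^4 - 9.6666*k^3 - 5.9514*k^2 + 3.1512*k + 1.6704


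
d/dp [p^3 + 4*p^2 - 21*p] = 3*p^2 + 8*p - 21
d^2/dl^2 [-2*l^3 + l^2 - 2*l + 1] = 2 - 12*l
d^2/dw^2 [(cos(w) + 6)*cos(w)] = -6*cos(w) - 2*cos(2*w)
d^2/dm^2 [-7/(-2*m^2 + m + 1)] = 14*(4*m^2 - 2*m - (4*m - 1)^2 - 2)/(-2*m^2 + m + 1)^3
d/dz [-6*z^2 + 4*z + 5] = 4 - 12*z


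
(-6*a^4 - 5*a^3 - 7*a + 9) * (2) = -12*a^4 - 10*a^3 - 14*a + 18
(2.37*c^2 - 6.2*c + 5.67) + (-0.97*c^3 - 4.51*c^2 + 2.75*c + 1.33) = -0.97*c^3 - 2.14*c^2 - 3.45*c + 7.0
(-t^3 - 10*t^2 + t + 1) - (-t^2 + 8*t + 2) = -t^3 - 9*t^2 - 7*t - 1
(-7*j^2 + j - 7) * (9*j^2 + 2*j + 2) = -63*j^4 - 5*j^3 - 75*j^2 - 12*j - 14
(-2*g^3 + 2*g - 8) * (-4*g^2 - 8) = 8*g^5 + 8*g^3 + 32*g^2 - 16*g + 64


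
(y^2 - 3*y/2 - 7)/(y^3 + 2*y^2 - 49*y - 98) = (y - 7/2)/(y^2 - 49)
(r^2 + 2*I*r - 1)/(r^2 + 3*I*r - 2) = (r + I)/(r + 2*I)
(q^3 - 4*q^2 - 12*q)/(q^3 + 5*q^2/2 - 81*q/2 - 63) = 2*q*(q + 2)/(2*q^2 + 17*q + 21)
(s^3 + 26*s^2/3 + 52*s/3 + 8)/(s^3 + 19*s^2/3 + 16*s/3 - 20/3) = (3*s^2 + 20*s + 12)/(3*s^2 + 13*s - 10)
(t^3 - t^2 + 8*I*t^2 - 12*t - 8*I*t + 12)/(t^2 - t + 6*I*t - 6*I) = t + 2*I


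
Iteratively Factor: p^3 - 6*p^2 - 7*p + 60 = (p + 3)*(p^2 - 9*p + 20) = (p - 5)*(p + 3)*(p - 4)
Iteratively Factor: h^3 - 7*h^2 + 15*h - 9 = (h - 1)*(h^2 - 6*h + 9) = (h - 3)*(h - 1)*(h - 3)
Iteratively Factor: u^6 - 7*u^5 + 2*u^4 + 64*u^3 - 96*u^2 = (u)*(u^5 - 7*u^4 + 2*u^3 + 64*u^2 - 96*u) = u*(u - 4)*(u^4 - 3*u^3 - 10*u^2 + 24*u) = u*(u - 4)*(u + 3)*(u^3 - 6*u^2 + 8*u) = u*(u - 4)*(u - 2)*(u + 3)*(u^2 - 4*u) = u^2*(u - 4)*(u - 2)*(u + 3)*(u - 4)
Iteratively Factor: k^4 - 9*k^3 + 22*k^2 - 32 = (k - 4)*(k^3 - 5*k^2 + 2*k + 8) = (k - 4)*(k - 2)*(k^2 - 3*k - 4) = (k - 4)^2*(k - 2)*(k + 1)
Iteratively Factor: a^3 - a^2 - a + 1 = (a - 1)*(a^2 - 1) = (a - 1)^2*(a + 1)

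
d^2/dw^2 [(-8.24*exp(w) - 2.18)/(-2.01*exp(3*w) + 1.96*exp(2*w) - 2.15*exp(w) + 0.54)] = (133.161696*exp(6*w) - 18.12015*exp(5*w) - 205.253464*exp(4*w) + 203.3319*exp(3*w) - 58.591308*exp(2*w) + 10.414442*exp(w) + 4.933764)*exp(w)/(8.120601*exp(9*w) - 23.755788*exp(8*w) + 49.223493*exp(7*w) - 64.895338*exp(6*w) + 65.416299*exp(5*w) - 47.405352*exp(4*w) + 25.350083*exp(3*w) - 9.203058*exp(2*w) + 1.88082*exp(w) - 0.157464)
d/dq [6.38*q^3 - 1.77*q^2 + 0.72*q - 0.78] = 19.14*q^2 - 3.54*q + 0.72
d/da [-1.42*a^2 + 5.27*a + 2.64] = 5.27 - 2.84*a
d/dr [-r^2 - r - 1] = -2*r - 1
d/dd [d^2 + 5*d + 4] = 2*d + 5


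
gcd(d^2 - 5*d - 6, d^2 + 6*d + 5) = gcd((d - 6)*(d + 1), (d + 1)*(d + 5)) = d + 1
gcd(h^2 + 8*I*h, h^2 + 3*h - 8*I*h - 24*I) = 1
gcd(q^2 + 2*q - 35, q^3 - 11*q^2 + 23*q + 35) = q - 5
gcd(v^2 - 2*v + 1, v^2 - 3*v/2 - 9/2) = 1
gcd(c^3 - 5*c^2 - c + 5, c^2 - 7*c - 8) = c + 1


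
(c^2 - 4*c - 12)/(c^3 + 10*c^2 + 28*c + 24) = (c - 6)/(c^2 + 8*c + 12)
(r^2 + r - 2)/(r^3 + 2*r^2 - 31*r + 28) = (r + 2)/(r^2 + 3*r - 28)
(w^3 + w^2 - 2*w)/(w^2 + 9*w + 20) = w*(w^2 + w - 2)/(w^2 + 9*w + 20)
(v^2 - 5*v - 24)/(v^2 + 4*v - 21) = (v^2 - 5*v - 24)/(v^2 + 4*v - 21)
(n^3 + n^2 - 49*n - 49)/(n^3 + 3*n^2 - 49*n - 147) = (n + 1)/(n + 3)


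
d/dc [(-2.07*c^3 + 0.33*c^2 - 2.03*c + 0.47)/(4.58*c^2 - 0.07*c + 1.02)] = (-9.4806*c^4 + 0.2898*c^3 + 2.9401*c^2 - 3.632*c - 2.0377)/(20.9764*c^4 - 0.6412*c^3 + 9.3481*c^2 - 0.1428*c + 1.0404)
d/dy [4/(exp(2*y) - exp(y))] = 4*(1 - 2*exp(y))*exp(-y)/(1 - exp(y))^2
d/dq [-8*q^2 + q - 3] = 1 - 16*q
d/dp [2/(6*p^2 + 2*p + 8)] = (-6*p - 1)/(3*p^2 + p + 4)^2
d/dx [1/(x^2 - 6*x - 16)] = 2*(3 - x)/(-x^2 + 6*x + 16)^2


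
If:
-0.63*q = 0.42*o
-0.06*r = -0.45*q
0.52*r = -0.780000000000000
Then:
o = 0.30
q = -0.20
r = -1.50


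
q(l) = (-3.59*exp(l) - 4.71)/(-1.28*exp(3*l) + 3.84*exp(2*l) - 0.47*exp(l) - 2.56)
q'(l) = (-3.59*exp(l) - 4.71)*(3.84*exp(3*l) - 7.68*exp(2*l) + 0.47*exp(l))/(-1.28*exp(3*l) + 3.84*exp(2*l) - 0.47*exp(l) - 2.56)^2 - 3.59*exp(l)/(-1.28*exp(3*l) + 3.84*exp(2*l) - 0.47*exp(l) - 2.56)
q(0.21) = -30.35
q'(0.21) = 378.14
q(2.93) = 0.01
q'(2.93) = -0.02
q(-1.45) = 2.24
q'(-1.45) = 0.58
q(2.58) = 0.02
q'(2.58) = -0.05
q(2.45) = 0.03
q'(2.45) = -0.08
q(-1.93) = 2.05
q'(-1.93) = 0.27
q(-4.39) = 1.85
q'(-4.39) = 0.01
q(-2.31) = 1.97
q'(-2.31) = 0.16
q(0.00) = 17.66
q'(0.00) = 134.26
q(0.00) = 17.66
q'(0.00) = 134.26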